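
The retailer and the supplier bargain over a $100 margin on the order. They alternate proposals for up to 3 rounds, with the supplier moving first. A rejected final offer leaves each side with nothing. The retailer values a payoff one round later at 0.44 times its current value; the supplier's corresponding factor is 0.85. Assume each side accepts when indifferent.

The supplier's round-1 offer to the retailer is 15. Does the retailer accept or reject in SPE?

Round 3 (the supplier proposes): the retailer will accept anything ≥ 0, so the supplier offers 0 and keeps 100.
Round 2 (the retailer proposes): the supplier can get 100 next round, worth 0.85 × 100 = 85 now; the retailer offers that and keeps 15.
So by rejecting in round 1, the retailer gets 15 next round, worth 0.44 × 15 = 6.6 now.
Offer 15 ≥ 6.6, so the retailer accepts.

Accept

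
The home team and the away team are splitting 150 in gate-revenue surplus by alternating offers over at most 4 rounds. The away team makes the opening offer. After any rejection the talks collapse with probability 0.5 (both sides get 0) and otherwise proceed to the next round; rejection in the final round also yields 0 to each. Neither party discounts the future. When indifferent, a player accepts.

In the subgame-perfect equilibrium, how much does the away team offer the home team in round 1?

56.25

Round 4 (the home team proposes): the away team will accept anything ≥ 0, so the home team offers 0 and keeps 150.
Round 3 (the away team proposes): rejecting gives the home team an expected 0.5 × 150 = 75; the away team offers that and keeps 75.
Round 2 (the home team proposes): rejecting gives the away team an expected 0.5 × 75 = 37.5. The home team offers 37.5 and keeps 150 − 37.5 = 112.5.
Round 1 (the away team proposes): rejecting gives the home team an expected 0.5 × 112.5 = 56.25; the away team offers that and keeps 93.75.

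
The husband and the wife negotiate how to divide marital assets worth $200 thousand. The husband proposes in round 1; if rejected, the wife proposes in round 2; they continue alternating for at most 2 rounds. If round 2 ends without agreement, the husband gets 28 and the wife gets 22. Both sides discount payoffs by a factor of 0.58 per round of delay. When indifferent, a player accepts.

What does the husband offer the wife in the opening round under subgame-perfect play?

99.76

Solve by backward induction from round 2.
Round 2 (the wife proposes): the husband gets 28 if talks fail, so the wife offers 28 and keeps 172.
Round 1 (the husband proposes): the wife can get 172 next round, worth 0.58 × 172 = 99.76 now. The husband offers 99.76 and keeps 200 − 99.76 = 100.24.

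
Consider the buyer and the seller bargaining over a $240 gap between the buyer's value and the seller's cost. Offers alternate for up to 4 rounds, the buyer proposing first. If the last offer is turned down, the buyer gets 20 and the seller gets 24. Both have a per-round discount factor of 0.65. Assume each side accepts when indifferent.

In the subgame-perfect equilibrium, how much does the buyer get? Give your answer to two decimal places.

124.98

Solve by backward induction from round 4.
Round 4 (the seller proposes): the buyer gets 20 if talks fail, so the seller offers 20 and keeps 220.
Round 3 (the buyer proposes): the seller can get 220 next round, worth 0.65 × 220 = 143 now. The buyer offers 143 and keeps 240 − 143 = 97.
Round 2 (the seller proposes): the buyer can get 97 next round, worth 0.65 × 97 = 63.05 now; the seller offers that and keeps 176.95.
Round 1 (the buyer proposes): the seller can get 176.95 next round, worth 0.65 × 176.95 = 115.0175 now, so the buyer offers 115.0175, keeping 124.9825.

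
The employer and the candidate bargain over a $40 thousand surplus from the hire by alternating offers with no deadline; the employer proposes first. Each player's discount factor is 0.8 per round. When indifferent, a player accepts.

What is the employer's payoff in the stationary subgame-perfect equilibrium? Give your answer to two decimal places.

In a stationary SPE each proposer offers the other exactly their discounted continuation value.
If the employer keeps x when proposing and the candidate keeps y when proposing, then x = 40 − 0.8y and y = 40 − 0.8x.
Solving: x = 40(1 − 0.8) / (1 − 0.8·0.8) = 8 / 0.36 ≈ 22.2222.
The candidate gets 40 − 22.2222 ≈ 17.7778.

22.22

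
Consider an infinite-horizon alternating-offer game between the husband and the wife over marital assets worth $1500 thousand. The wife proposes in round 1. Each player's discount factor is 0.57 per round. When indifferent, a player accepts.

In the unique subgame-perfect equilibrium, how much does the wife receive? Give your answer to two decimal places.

955.41

When the wife proposes, the husband accepts any offer worth at least 0.57 times what the husband would get by proposing next round; and vice versa.
This gives x = 1500 − 0.57y and y = 1500 − 0.57x, where x and y are each side's share when it proposes.
Hence (1 − 0.57·0.57)x = 1500(1 − 0.57), i.e. 0.6751·x = 645.
x ≈ 955.4140; the husband's share is 1500 − x ≈ 544.5860.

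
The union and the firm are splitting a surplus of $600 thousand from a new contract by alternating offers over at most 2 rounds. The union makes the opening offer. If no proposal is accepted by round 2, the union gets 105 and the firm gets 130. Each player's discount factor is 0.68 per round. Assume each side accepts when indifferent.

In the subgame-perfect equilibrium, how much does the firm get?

Round 2 (the firm proposes): the union gets 105 if talks fail, so the firm offers 105 and keeps 495.
Round 1 (the union proposes): the firm can get 495 next round, worth 0.68 × 495 = 336.6 now. The union offers 336.6 and keeps 600 − 336.6 = 263.4.

336.6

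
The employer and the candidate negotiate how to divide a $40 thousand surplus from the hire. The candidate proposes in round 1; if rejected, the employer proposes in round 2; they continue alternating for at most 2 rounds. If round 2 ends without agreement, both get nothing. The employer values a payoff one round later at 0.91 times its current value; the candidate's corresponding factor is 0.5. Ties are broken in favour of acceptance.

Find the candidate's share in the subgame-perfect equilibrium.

3.6

Round 2 (the employer proposes): the candidate will accept anything ≥ 0, so the employer offers 0 and keeps 40.
Round 1 (the candidate proposes): the employer can get 40 next round, worth 0.91 × 40 = 36.4 now; the candidate offers that and keeps 3.6.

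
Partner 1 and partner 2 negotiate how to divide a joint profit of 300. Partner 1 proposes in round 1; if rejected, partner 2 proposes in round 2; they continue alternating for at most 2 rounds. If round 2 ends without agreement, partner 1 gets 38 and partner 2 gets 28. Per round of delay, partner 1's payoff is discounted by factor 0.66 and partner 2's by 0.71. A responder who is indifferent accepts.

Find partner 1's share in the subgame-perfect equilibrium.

Round 2 (partner 2 proposes): partner 1 gets 38 if talks fail, so partner 2 offers 38 and keeps 262.
Round 1 (partner 1 proposes): partner 2 can get 262 next round, worth 0.71 × 262 = 186.02 now; partner 1 offers that and keeps 113.98.

113.98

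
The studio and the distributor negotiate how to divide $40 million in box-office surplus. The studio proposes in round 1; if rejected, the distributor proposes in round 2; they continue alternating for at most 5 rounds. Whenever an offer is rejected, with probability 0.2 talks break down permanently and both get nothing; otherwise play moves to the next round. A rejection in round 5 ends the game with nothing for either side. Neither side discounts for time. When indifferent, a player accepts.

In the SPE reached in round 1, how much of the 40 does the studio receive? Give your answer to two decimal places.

Round 5 (the studio proposes): rejection yields 0 for the distributor; the studio offers 0 and keeps 40.
Round 4 (the distributor proposes): rejecting gives the studio an expected 0.8 × 40 = 32. The distributor offers 32 and keeps 40 − 32 = 8.
Round 3 (the studio proposes): rejecting gives the distributor an expected 0.8 × 8 = 6.4. The studio offers 6.4 and keeps 40 − 6.4 = 33.6.
Round 2 (the distributor proposes): rejecting gives the studio an expected 0.8 × 33.6 = 26.88. The distributor offers 26.88 and keeps 40 − 26.88 = 13.12.
Round 1 (the studio proposes): rejecting gives the distributor an expected 0.8 × 13.12 = 10.496; the studio offers that and keeps 29.504.

29.50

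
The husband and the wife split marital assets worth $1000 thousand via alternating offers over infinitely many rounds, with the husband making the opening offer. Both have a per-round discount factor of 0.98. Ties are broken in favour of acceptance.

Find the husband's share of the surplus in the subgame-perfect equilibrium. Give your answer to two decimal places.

505.05

Let x be the husband's share when the husband proposes and y be the wife's share when the wife proposes.
The wife accepts iff offered ≥ 0.98·y, so x = 1000 − 0.98y. Symmetrically y = 1000 − 0.98x.
Substituting: x = 1000 − 0.98(1000 − 0.98x), giving x(1 − 0.98·0.98) = 1000(1 − 0.98).
So x = 1000 × 0.02 / 0.0396 ≈ 505.0505, and the wife receives 1000 − x ≈ 494.9495.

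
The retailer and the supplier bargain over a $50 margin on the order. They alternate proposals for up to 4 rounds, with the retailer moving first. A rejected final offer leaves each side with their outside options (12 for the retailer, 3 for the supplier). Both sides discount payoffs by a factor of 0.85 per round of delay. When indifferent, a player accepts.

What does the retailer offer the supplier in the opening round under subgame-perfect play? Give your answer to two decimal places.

Solve by backward induction from round 4.
Round 4 (the supplier proposes): the retailer gets 12 if talks fail, so the supplier offers 12 and keeps 38.
Round 3 (the retailer proposes): the supplier can get 38 next round, worth 0.85 × 38 = 32.3 now; the retailer offers that and keeps 17.7.
Round 2 (the supplier proposes): the retailer can get 17.7 next round, worth 0.85 × 17.7 = 15.045 now, so the supplier offers 15.045, keeping 34.955.
Round 1 (the retailer proposes): the supplier can get 34.955 next round, worth 0.85 × 34.955 = 29.71175 now; the retailer offers that and keeps 20.28825.

29.71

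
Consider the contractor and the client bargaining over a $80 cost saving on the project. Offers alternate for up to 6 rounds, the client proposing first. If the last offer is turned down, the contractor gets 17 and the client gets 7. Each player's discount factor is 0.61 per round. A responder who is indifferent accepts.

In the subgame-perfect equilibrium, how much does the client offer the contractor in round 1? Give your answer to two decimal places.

Round 6 (the contractor proposes): the client gets 7 if talks fail, so the contractor offers 7 and keeps 73.
Round 5 (the client proposes): the contractor can get 73 next round, worth 0.61 × 73 = 44.53 now. The client offers 44.53 and keeps 80 − 44.53 = 35.47.
Round 4 (the contractor proposes): the client can get 35.47 next round, worth 0.61 × 35.47 = 21.6367 now, so the contractor offers 21.6367, keeping 58.3633.
Round 3 (the client proposes): the contractor can get 58.3633 next round, worth 0.61 × 58.3633 = 35.601613 now. The client offers 35.601613 and keeps 80 − 35.601613 = 44.398387.
Round 2 (the contractor proposes): the client can get 44.398387 next round, worth 0.61 × 44.398387 = 27.08301607 now. The contractor offers 27.08301607 and keeps 80 − 27.08301607 = 52.91698393.
Round 1 (the client proposes): the contractor can get 52.91698393 next round, worth 0.61 × 52.91698393 = 32.2793601973 now; the client offers that and keeps 47.7206398027.

32.28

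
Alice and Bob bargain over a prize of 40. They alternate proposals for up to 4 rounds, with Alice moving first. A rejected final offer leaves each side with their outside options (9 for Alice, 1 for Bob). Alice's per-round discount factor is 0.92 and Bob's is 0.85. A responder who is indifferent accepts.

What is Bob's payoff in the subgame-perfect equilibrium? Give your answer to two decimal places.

23.33

Round 4 (Bob proposes): Alice gets 9 if talks fail, so Bob offers 9 and keeps 31.
Round 3 (Alice proposes): Bob can get 31 next round, worth 0.85 × 31 = 26.35 now, so Alice offers 26.35, keeping 13.65.
Round 2 (Bob proposes): Alice can get 13.65 next round, worth 0.92 × 13.65 = 12.558 now, so Bob offers 12.558, keeping 27.442.
Round 1 (Alice proposes): Bob can get 27.442 next round, worth 0.85 × 27.442 = 23.3257 now, so Alice offers 23.3257, keeping 16.6743.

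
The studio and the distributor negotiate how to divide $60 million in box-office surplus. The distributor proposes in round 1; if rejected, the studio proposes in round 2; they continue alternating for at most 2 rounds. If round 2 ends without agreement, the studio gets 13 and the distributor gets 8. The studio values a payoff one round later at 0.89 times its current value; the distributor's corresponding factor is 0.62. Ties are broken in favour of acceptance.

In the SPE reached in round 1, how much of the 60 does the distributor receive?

Round 2 (the studio proposes): the distributor gets 8 if talks fail, so the studio offers 8 and keeps 52.
Round 1 (the distributor proposes): the studio can get 52 next round, worth 0.89 × 52 = 46.28 now, so the distributor offers 46.28, keeping 13.72.

13.72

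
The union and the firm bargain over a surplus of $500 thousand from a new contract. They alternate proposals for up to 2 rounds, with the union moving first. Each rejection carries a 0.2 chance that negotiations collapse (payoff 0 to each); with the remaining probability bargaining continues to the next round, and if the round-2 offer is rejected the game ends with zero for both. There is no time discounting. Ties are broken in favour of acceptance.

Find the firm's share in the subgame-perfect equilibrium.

By backward induction:
Round 2 (the firm proposes): rejection yields 0 for the union; the firm offers 0 and keeps 500.
Round 1 (the union proposes): rejecting gives the firm an expected 0.8 × 500 = 400; the union offers that and keeps 100.

400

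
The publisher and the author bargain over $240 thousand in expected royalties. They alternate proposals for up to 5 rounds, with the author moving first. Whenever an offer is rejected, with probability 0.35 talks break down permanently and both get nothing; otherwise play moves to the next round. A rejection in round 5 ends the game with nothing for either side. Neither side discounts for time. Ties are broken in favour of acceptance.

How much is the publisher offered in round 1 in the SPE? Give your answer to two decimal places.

77.67

Round 5 (the author proposes): rejection yields 0 for the publisher; the author offers 0 and keeps 240.
Round 4 (the publisher proposes): rejecting gives the author an expected 0.65 × 240 = 156. The publisher offers 156 and keeps 240 − 156 = 84.
Round 3 (the author proposes): rejecting gives the publisher an expected 0.65 × 84 = 54.6; the author offers that and keeps 185.4.
Round 2 (the publisher proposes): rejecting gives the author an expected 0.65 × 185.4 = 120.51; the publisher offers that and keeps 119.49.
Round 1 (the author proposes): rejecting gives the publisher an expected 0.65 × 119.49 = 77.6685. The author offers 77.6685 and keeps 240 − 77.6685 = 162.3315.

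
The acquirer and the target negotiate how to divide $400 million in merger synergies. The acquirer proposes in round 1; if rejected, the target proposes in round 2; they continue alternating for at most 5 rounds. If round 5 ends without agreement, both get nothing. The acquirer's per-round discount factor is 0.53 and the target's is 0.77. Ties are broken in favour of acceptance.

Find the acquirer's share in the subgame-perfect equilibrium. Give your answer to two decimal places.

196.16

Round 5 (the acquirer proposes): rejection yields 0 for the target; the acquirer offers 0 and keeps 400.
Round 4 (the target proposes): the acquirer can get 400 next round, worth 0.53 × 400 = 212 now, so the target offers 212, keeping 188.
Round 3 (the acquirer proposes): the target can get 188 next round, worth 0.77 × 188 = 144.76 now. The acquirer offers 144.76 and keeps 400 − 144.76 = 255.24.
Round 2 (the target proposes): the acquirer can get 255.24 next round, worth 0.53 × 255.24 = 135.2772 now. The target offers 135.2772 and keeps 400 − 135.2772 = 264.7228.
Round 1 (the acquirer proposes): the target can get 264.7228 next round, worth 0.77 × 264.7228 = 203.836556 now; the acquirer offers that and keeps 196.163444.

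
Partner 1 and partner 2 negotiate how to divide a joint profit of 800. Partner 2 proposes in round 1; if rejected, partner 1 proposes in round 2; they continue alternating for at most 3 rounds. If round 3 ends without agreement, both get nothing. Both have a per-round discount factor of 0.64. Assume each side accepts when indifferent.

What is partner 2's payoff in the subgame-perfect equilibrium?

Round 3 (partner 2 proposes): rejection yields 0 for partner 1; partner 2 offers 0 and keeps 800.
Round 2 (partner 1 proposes): partner 2 can get 800 next round, worth 0.64 × 800 = 512 now, so partner 1 offers 512, keeping 288.
Round 1 (partner 2 proposes): partner 1 can get 288 next round, worth 0.64 × 288 = 184.32 now, so partner 2 offers 184.32, keeping 615.68.

615.68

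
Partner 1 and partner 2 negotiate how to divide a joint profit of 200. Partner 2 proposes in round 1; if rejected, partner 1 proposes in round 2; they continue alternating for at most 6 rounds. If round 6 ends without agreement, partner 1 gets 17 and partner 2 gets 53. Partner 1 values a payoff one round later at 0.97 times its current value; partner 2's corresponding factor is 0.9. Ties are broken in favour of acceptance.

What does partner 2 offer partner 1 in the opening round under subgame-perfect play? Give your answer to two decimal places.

145.01

Round 6 (partner 1 proposes): partner 2 gets 53 if talks fail, so partner 1 offers 53 and keeps 147.
Round 5 (partner 2 proposes): partner 1 can get 147 next round, worth 0.97 × 147 = 142.59 now, so partner 2 offers 142.59, keeping 57.41.
Round 4 (partner 1 proposes): partner 2 can get 57.41 next round, worth 0.9 × 57.41 = 51.669 now. Partner 1 offers 51.669 and keeps 200 − 51.669 = 148.331.
Round 3 (partner 2 proposes): partner 1 can get 148.331 next round, worth 0.97 × 148.331 = 143.88107 now, so partner 2 offers 143.88107, keeping 56.11893.
Round 2 (partner 1 proposes): partner 2 can get 56.11893 next round, worth 0.9 × 56.11893 = 50.507037 now. Partner 1 offers 50.507037 and keeps 200 − 50.507037 = 149.492963.
Round 1 (partner 2 proposes): partner 1 can get 149.492963 next round, worth 0.97 × 149.492963 = 145.00817411 now; partner 2 offers that and keeps 54.99182589.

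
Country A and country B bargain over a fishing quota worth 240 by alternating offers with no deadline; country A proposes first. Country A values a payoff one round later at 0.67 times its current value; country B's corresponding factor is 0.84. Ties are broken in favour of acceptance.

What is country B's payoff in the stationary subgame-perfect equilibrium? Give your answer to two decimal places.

Let x be country A's share when country A proposes and y be country B's share when country B proposes.
Country B accepts iff offered ≥ 0.84·y, so x = 240 − 0.84y. Symmetrically y = 240 − 0.67x.
Substituting: x = 240 − 0.84(240 − 0.67x), giving x(1 − 0.67·0.84) = 240(1 − 0.84).
So x = 240 × 0.16 / 0.4372 ≈ 87.8317, and country B receives 240 − x ≈ 152.1683.

152.17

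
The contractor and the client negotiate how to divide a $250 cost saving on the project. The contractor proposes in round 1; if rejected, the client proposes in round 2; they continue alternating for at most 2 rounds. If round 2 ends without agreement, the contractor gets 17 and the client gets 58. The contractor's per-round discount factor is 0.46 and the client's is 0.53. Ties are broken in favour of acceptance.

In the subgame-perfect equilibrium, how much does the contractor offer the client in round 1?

123.49

Round 2 (the client proposes): the contractor gets 17 if talks fail, so the client offers 17 and keeps 233.
Round 1 (the contractor proposes): the client can get 233 next round, worth 0.53 × 233 = 123.49 now, so the contractor offers 123.49, keeping 126.51.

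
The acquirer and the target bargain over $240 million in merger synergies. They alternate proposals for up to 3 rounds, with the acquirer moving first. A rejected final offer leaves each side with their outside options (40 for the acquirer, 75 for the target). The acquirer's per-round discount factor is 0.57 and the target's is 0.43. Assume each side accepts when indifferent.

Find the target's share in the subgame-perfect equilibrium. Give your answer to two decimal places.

Round 3 (the acquirer proposes): the target gets 75 if talks fail, so the acquirer offers 75 and keeps 165.
Round 2 (the target proposes): the acquirer can get 165 next round, worth 0.57 × 165 = 94.05 now; the target offers that and keeps 145.95.
Round 1 (the acquirer proposes): the target can get 145.95 next round, worth 0.43 × 145.95 = 62.7585 now; the acquirer offers that and keeps 177.2415.

62.76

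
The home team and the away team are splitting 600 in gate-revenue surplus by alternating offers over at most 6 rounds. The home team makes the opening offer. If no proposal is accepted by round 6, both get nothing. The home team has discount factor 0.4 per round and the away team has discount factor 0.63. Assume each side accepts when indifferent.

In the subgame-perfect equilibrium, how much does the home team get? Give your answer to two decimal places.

Round 6 (the away team proposes): rejection yields 0 for the home team; the away team offers 0 and keeps 600.
Round 5 (the home team proposes): the away team can get 600 next round, worth 0.63 × 600 = 378 now, so the home team offers 378, keeping 222.
Round 4 (the away team proposes): the home team can get 222 next round, worth 0.4 × 222 = 88.8 now; the away team offers that and keeps 511.2.
Round 3 (the home team proposes): the away team can get 511.2 next round, worth 0.63 × 511.2 = 322.056 now; the home team offers that and keeps 277.944.
Round 2 (the away team proposes): the home team can get 277.944 next round, worth 0.4 × 277.944 = 111.1776 now; the away team offers that and keeps 488.8224.
Round 1 (the home team proposes): the away team can get 488.8224 next round, worth 0.63 × 488.8224 = 307.958112 now. The home team offers 307.958112 and keeps 600 − 307.958112 = 292.041888.

292.04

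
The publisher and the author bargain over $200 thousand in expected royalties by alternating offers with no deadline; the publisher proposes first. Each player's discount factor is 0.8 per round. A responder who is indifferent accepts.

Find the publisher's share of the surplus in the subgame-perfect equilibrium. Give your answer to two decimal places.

In a stationary SPE each proposer offers the other exactly their discounted continuation value.
If the publisher keeps x when proposing and the author keeps y when proposing, then x = 200 − 0.8y and y = 200 − 0.8x.
Solving: x = 200(1 − 0.8) / (1 − 0.8·0.8) = 40 / 0.36 ≈ 111.1111.
The author gets 200 − 111.1111 ≈ 88.8889.

111.11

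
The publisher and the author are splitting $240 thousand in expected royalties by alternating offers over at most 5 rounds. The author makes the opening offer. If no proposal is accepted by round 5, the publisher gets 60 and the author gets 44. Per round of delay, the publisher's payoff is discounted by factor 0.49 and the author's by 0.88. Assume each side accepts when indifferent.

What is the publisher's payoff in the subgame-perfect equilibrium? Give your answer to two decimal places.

31.35

Round 5 (the author proposes): the publisher gets 60 if talks fail, so the author offers 60 and keeps 180.
Round 4 (the publisher proposes): the author can get 180 next round, worth 0.88 × 180 = 158.4 now, so the publisher offers 158.4, keeping 81.6.
Round 3 (the author proposes): the publisher can get 81.6 next round, worth 0.49 × 81.6 = 39.984 now. The author offers 39.984 and keeps 240 − 39.984 = 200.016.
Round 2 (the publisher proposes): the author can get 200.016 next round, worth 0.88 × 200.016 = 176.01408 now, so the publisher offers 176.01408, keeping 63.98592.
Round 1 (the author proposes): the publisher can get 63.98592 next round, worth 0.49 × 63.98592 = 31.3531008 now; the author offers that and keeps 208.6468992.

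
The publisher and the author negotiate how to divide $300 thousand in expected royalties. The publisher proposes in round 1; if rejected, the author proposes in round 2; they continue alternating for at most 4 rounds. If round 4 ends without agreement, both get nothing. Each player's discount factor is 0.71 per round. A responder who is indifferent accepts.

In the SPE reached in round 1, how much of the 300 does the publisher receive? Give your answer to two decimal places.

By backward induction:
Round 4 (the author proposes): rejection yields 0 for the publisher; the author offers 0 and keeps 300.
Round 3 (the publisher proposes): the author can get 300 next round, worth 0.71 × 300 = 213 now, so the publisher offers 213, keeping 87.
Round 2 (the author proposes): the publisher can get 87 next round, worth 0.71 × 87 = 61.77 now, so the author offers 61.77, keeping 238.23.
Round 1 (the publisher proposes): the author can get 238.23 next round, worth 0.71 × 238.23 = 169.1433 now. The publisher offers 169.1433 and keeps 300 − 169.1433 = 130.8567.

130.86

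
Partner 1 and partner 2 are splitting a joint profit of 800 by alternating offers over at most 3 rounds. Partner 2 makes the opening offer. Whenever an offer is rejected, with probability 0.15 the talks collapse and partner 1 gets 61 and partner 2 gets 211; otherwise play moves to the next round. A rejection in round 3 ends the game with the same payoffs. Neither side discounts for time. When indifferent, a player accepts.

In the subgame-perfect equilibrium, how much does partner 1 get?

128.32

Round 3 (partner 2 proposes): partner 1 gets 61 if talks fail, so partner 2 offers 61 and keeps 739.
Round 2 (partner 1 proposes): rejecting gives partner 2 an expected 0.85 × 739 + 0.15 × 211 = 659.8. Partner 1 offers 659.8 and keeps 800 − 659.8 = 140.2.
Round 1 (partner 2 proposes): rejecting gives partner 1 an expected 0.85 × 140.2 + 0.15 × 61 = 128.32. Partner 2 offers 128.32 and keeps 800 − 128.32 = 671.68.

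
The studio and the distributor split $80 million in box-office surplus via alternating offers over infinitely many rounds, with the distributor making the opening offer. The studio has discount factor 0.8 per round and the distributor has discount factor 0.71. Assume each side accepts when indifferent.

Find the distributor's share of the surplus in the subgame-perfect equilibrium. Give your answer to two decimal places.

When the distributor proposes, the studio accepts any offer worth at least 0.8 times what the studio would get by proposing next round; and vice versa.
This gives x = 80 − 0.8y and y = 80 − 0.71x, where x and y are each side's share when it proposes.
Hence (1 − 0.8·0.71)x = 80(1 − 0.8), i.e. 0.432·x = 16.
x ≈ 37.0370; the studio's share is 80 − x ≈ 42.9630.

37.04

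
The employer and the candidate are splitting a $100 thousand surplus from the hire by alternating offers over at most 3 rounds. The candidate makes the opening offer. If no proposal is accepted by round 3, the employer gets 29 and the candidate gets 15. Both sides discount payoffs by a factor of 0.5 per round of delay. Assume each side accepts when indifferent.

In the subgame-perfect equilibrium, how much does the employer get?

Round 3 (the candidate proposes): the employer gets 29 if talks fail, so the candidate offers 29 and keeps 71.
Round 2 (the employer proposes): the candidate can get 71 next round, worth 0.5 × 71 = 35.5 now, so the employer offers 35.5, keeping 64.5.
Round 1 (the candidate proposes): the employer can get 64.5 next round, worth 0.5 × 64.5 = 32.25 now; the candidate offers that and keeps 67.75.

32.25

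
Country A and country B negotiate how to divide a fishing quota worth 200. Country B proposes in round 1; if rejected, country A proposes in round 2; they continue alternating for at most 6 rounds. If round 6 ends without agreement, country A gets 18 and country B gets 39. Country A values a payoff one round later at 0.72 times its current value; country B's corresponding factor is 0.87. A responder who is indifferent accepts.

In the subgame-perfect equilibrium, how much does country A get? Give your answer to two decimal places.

By backward induction:
Round 6 (country A proposes): country B gets 39 if talks fail, so country A offers 39 and keeps 161.
Round 5 (country B proposes): country A can get 161 next round, worth 0.72 × 161 = 115.92 now; country B offers that and keeps 84.08.
Round 4 (country A proposes): country B can get 84.08 next round, worth 0.87 × 84.08 = 73.1496 now. Country A offers 73.1496 and keeps 200 − 73.1496 = 126.8504.
Round 3 (country B proposes): country A can get 126.8504 next round, worth 0.72 × 126.8504 = 91.332288 now, so country B offers 91.332288, keeping 108.667712.
Round 2 (country A proposes): country B can get 108.667712 next round, worth 0.87 × 108.667712 = 94.54090944 now; country A offers that and keeps 105.45909056.
Round 1 (country B proposes): country A can get 105.45909056 next round, worth 0.72 × 105.45909056 = 75.9305452032 now; country B offers that and keeps 124.0694547968.

75.93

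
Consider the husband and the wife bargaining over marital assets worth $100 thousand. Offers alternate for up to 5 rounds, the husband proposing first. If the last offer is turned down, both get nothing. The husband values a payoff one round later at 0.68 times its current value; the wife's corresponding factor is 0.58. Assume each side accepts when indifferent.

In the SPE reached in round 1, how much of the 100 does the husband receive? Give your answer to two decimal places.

Round 5 (the husband proposes): the wife will accept anything ≥ 0, so the husband offers 0 and keeps 100.
Round 4 (the wife proposes): the husband can get 100 next round, worth 0.68 × 100 = 68 now; the wife offers that and keeps 32.
Round 3 (the husband proposes): the wife can get 32 next round, worth 0.58 × 32 = 18.56 now. The husband offers 18.56 and keeps 100 − 18.56 = 81.44.
Round 2 (the wife proposes): the husband can get 81.44 next round, worth 0.68 × 81.44 = 55.3792 now; the wife offers that and keeps 44.6208.
Round 1 (the husband proposes): the wife can get 44.6208 next round, worth 0.58 × 44.6208 = 25.880064 now, so the husband offers 25.880064, keeping 74.119936.

74.12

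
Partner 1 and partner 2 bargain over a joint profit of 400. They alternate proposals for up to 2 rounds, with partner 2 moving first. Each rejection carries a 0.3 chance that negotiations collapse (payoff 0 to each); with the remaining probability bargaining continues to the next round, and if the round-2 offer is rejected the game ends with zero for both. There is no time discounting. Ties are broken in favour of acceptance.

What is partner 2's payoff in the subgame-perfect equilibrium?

Round 2 (partner 1 proposes): rejection yields 0 for partner 2; partner 1 offers 0 and keeps 400.
Round 1 (partner 2 proposes): rejecting gives partner 1 an expected 0.7 × 400 = 280, so partner 2 offers 280, keeping 120.

120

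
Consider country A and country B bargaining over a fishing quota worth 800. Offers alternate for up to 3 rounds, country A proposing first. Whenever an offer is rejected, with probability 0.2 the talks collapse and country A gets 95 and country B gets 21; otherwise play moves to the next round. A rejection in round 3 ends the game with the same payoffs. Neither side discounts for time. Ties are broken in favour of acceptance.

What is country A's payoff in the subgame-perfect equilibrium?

Round 3 (country A proposes): country B gets 21 if talks fail, so country A offers 21 and keeps 779.
Round 2 (country B proposes): rejecting gives country A an expected 0.8 × 779 + 0.2 × 95 = 642.2. Country B offers 642.2 and keeps 800 − 642.2 = 157.8.
Round 1 (country A proposes): rejecting gives country B an expected 0.8 × 157.8 + 0.2 × 21 = 130.44, so country A offers 130.44, keeping 669.56.

669.56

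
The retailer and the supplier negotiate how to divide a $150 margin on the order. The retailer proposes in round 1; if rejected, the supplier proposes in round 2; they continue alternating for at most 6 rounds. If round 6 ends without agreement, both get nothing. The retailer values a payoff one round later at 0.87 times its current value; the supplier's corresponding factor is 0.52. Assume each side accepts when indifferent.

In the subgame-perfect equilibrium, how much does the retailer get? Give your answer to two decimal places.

Round 6 (the supplier proposes): rejection yields 0 for the retailer; the supplier offers 0 and keeps 150.
Round 5 (the retailer proposes): the supplier can get 150 next round, worth 0.52 × 150 = 78 now. The retailer offers 78 and keeps 150 − 78 = 72.
Round 4 (the supplier proposes): the retailer can get 72 next round, worth 0.87 × 72 = 62.64 now. The supplier offers 62.64 and keeps 150 − 62.64 = 87.36.
Round 3 (the retailer proposes): the supplier can get 87.36 next round, worth 0.52 × 87.36 = 45.4272 now. The retailer offers 45.4272 and keeps 150 − 45.4272 = 104.5728.
Round 2 (the supplier proposes): the retailer can get 104.5728 next round, worth 0.87 × 104.5728 = 90.978336 now; the supplier offers that and keeps 59.021664.
Round 1 (the retailer proposes): the supplier can get 59.021664 next round, worth 0.52 × 59.021664 = 30.69126528 now, so the retailer offers 30.69126528, keeping 119.30873472.

119.31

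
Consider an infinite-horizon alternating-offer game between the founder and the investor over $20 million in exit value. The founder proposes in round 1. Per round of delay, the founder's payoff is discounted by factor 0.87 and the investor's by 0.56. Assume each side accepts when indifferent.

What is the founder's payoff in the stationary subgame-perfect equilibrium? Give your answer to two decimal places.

17.16

When the founder proposes, the investor accepts any offer worth at least 0.56 times what the investor would get by proposing next round; and vice versa.
This gives x = 20 − 0.56y and y = 20 − 0.87x, where x and y are each side's share when it proposes.
Hence (1 − 0.56·0.87)x = 20(1 − 0.56), i.e. 0.5128·x = 8.8.
x ≈ 17.1607; the investor's share is 20 − x ≈ 2.8393.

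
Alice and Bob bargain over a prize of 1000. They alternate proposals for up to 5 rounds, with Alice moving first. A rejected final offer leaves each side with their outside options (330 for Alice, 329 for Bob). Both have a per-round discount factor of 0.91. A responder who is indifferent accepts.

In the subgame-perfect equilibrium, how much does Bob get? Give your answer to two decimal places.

Round 5 (Alice proposes): Bob gets 329 if talks fail, so Alice offers 329 and keeps 671.
Round 4 (Bob proposes): Alice can get 671 next round, worth 0.91 × 671 = 610.61 now; Bob offers that and keeps 389.39.
Round 3 (Alice proposes): Bob can get 389.39 next round, worth 0.91 × 389.39 = 354.3449 now. Alice offers 354.3449 and keeps 1000 − 354.3449 = 645.6551.
Round 2 (Bob proposes): Alice can get 645.6551 next round, worth 0.91 × 645.6551 = 587.546141 now. Bob offers 587.546141 and keeps 1000 − 587.546141 = 412.453859.
Round 1 (Alice proposes): Bob can get 412.453859 next round, worth 0.91 × 412.453859 = 375.33301169 now; Alice offers that and keeps 624.66698831.

375.33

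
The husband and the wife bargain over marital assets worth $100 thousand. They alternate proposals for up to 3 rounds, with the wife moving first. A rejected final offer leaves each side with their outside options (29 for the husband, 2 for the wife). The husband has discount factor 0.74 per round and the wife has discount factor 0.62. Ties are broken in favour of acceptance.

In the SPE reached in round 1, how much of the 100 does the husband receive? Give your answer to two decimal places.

41.43

Round 3 (the wife proposes): the husband gets 29 if talks fail, so the wife offers 29 and keeps 71.
Round 2 (the husband proposes): the wife can get 71 next round, worth 0.62 × 71 = 44.02 now, so the husband offers 44.02, keeping 55.98.
Round 1 (the wife proposes): the husband can get 55.98 next round, worth 0.74 × 55.98 = 41.4252 now, so the wife offers 41.4252, keeping 58.5748.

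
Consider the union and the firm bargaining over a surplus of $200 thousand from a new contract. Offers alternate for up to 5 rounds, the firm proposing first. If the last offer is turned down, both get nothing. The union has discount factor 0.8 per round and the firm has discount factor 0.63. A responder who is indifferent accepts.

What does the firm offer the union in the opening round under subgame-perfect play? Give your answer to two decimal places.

89.04

Round 5 (the firm proposes): the union will accept anything ≥ 0, so the firm offers 0 and keeps 200.
Round 4 (the union proposes): the firm can get 200 next round, worth 0.63 × 200 = 126 now, so the union offers 126, keeping 74.
Round 3 (the firm proposes): the union can get 74 next round, worth 0.8 × 74 = 59.2 now, so the firm offers 59.2, keeping 140.8.
Round 2 (the union proposes): the firm can get 140.8 next round, worth 0.63 × 140.8 = 88.704 now, so the union offers 88.704, keeping 111.296.
Round 1 (the firm proposes): the union can get 111.296 next round, worth 0.8 × 111.296 = 89.0368 now; the firm offers that and keeps 110.9632.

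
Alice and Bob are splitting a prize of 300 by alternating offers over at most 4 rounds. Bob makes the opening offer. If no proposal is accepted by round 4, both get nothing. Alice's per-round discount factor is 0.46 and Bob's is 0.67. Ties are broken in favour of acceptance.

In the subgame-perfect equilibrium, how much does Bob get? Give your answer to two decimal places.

211.93

Round 4 (Alice proposes): rejection yields 0 for Bob; Alice offers 0 and keeps 300.
Round 3 (Bob proposes): Alice can get 300 next round, worth 0.46 × 300 = 138 now. Bob offers 138 and keeps 300 − 138 = 162.
Round 2 (Alice proposes): Bob can get 162 next round, worth 0.67 × 162 = 108.54 now, so Alice offers 108.54, keeping 191.46.
Round 1 (Bob proposes): Alice can get 191.46 next round, worth 0.46 × 191.46 = 88.0716 now, so Bob offers 88.0716, keeping 211.9284.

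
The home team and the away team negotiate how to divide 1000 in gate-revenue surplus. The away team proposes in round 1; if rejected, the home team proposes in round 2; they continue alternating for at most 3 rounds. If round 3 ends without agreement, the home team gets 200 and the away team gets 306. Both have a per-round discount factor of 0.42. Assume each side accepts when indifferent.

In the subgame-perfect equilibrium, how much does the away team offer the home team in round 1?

Solve by backward induction from round 3.
Round 3 (the away team proposes): the home team gets 200 if talks fail, so the away team offers 200 and keeps 800.
Round 2 (the home team proposes): the away team can get 800 next round, worth 0.42 × 800 = 336 now. The home team offers 336 and keeps 1000 − 336 = 664.
Round 1 (the away team proposes): the home team can get 664 next round, worth 0.42 × 664 = 278.88 now. The away team offers 278.88 and keeps 1000 − 278.88 = 721.12.

278.88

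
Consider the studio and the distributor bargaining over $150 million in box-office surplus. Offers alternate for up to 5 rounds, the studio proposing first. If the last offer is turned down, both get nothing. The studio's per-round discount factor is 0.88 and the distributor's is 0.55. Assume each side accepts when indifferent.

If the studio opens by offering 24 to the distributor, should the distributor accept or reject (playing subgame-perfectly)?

Accept

Round 5 (the studio proposes): rejection yields 0 for the distributor; the studio offers 0 and keeps 150.
Round 4 (the distributor proposes): the studio can get 150 next round, worth 0.88 × 150 = 132 now, so the distributor offers 132, keeping 18.
Round 3 (the studio proposes): the distributor can get 18 next round, worth 0.55 × 18 = 9.9 now. The studio offers 9.9 and keeps 150 − 9.9 = 140.1.
Round 2 (the distributor proposes): the studio can get 140.1 next round, worth 0.88 × 140.1 = 123.288 now. The distributor offers 123.288 and keeps 150 − 123.288 = 26.712.
So by rejecting in round 1, the distributor gets 26.712 next round, worth 0.55 × 26.712 = 14.6916 now.
Offer 24 ≥ 14.6916, so the distributor accepts.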